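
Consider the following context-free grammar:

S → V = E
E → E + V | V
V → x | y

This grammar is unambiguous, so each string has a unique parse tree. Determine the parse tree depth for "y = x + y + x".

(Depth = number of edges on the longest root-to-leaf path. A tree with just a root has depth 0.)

5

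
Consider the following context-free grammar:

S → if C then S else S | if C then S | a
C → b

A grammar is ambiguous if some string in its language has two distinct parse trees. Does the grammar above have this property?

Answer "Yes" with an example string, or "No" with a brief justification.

Yes - the string 'if b then if b then a else a' has two distinct parse trees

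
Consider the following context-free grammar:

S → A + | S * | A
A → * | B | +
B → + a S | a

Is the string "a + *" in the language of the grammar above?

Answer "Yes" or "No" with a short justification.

Yes - a valid derivation exists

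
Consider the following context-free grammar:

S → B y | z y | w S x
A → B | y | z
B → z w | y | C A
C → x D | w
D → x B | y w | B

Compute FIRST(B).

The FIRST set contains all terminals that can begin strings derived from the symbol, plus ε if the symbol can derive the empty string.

We compute FIRST(B) using the standard algorithm.
FIRST(A) = {w, x, y, z}
FIRST(B) = {w, x, y, z}
FIRST(C) = {w, x}
FIRST(D) = {w, x, y, z}
FIRST(S) = {w, x, y, z}
Therefore, FIRST(B) = {w, x, y, z}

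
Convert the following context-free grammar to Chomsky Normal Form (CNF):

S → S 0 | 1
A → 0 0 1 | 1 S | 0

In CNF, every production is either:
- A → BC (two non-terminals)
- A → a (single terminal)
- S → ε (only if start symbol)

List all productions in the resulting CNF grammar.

T0 → 0; S → 1; T1 → 1; A → 0; S → S T0; A → T0 X0; X0 → T0 T1; A → T1 S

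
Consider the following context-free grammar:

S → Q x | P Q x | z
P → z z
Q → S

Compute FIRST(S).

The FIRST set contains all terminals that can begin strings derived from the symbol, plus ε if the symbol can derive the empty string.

We compute FIRST(S) using the standard algorithm.
FIRST(P) = {z}
FIRST(Q) = {z}
FIRST(S) = {z}
Therefore, FIRST(S) = {z}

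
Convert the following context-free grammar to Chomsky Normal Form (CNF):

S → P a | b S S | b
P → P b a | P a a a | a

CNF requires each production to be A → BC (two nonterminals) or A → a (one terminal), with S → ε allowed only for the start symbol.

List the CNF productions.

TA → a; TB → b; S → b; P → a; S → P TA; S → TB X0; X0 → S S; P → P X1; X1 → TB TA; P → P X2; X2 → TA X3; X3 → TA TA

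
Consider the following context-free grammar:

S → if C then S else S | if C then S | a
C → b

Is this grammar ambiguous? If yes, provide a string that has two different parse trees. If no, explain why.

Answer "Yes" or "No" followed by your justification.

Yes - the string 'if b then if b then a else a' has two distinct leftmost derivations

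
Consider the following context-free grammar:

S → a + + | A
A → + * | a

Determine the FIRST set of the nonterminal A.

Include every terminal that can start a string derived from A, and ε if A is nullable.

We compute FIRST(A) using the standard algorithm.
FIRST(A) = {+, a}
FIRST(S) = {+, a}
Therefore, FIRST(A) = {+, a}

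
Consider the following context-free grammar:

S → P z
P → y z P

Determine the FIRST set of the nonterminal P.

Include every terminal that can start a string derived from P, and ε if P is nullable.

We compute FIRST(P) using the standard algorithm.
FIRST(P) = {y}
FIRST(S) = {y}
Therefore, FIRST(P) = {y}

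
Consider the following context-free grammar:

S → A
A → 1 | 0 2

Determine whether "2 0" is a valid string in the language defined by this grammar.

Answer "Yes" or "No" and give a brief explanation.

No - no valid derivation exists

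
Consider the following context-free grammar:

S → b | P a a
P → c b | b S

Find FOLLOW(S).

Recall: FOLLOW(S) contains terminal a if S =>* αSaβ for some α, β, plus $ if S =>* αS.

We compute FOLLOW(S) using the standard algorithm.
FOLLOW(S) starts with {$}.
FIRST(P) = {b, c}
FIRST(S) = {b, c}
FOLLOW(P) = {a}
FOLLOW(S) = {$, a}
Therefore, FOLLOW(S) = {$, a}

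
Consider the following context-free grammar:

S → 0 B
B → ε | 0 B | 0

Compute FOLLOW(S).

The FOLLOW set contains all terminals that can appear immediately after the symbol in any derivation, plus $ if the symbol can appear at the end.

We compute FOLLOW(S) using the standard algorithm.
FOLLOW(S) starts with {$}.
FIRST(B) = {0, ε}
FIRST(S) = {0}
FOLLOW(B) = {$}
FOLLOW(S) = {$}
Therefore, FOLLOW(S) = {$}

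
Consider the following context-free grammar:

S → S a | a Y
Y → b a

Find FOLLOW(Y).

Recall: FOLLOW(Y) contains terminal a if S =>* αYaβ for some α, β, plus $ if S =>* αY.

We compute FOLLOW(Y) using the standard algorithm.
FOLLOW(S) starts with {$}.
FIRST(S) = {a}
FIRST(Y) = {b}
FOLLOW(S) = {$, a}
FOLLOW(Y) = {$, a}
Therefore, FOLLOW(Y) = {$, a}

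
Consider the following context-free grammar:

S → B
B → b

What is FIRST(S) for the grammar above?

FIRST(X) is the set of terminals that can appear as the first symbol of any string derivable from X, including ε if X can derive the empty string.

We compute FIRST(S) using the standard algorithm.
FIRST(B) = {b}
FIRST(S) = {b}
Therefore, FIRST(S) = {b}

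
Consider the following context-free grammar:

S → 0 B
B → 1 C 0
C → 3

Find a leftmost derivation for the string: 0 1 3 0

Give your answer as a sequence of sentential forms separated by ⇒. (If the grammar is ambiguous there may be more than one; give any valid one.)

S ⇒ 0 B ⇒ 0 1 C 0 ⇒ 0 1 3 0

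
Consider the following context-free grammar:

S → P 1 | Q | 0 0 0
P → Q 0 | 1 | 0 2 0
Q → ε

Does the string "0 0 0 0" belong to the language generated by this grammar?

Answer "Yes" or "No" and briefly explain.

No - no valid derivation exists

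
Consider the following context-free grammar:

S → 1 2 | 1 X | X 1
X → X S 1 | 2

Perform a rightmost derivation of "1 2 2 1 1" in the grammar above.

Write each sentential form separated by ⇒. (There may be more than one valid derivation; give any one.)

S ⇒ 1 X ⇒ 1 X S 1 ⇒ 1 X X 1 1 ⇒ 1 X 2 1 1 ⇒ 1 2 2 1 1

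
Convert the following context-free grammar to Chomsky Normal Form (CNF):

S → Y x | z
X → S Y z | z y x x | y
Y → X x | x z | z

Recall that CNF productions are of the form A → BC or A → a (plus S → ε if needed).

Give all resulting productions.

TX → x; S → z; TZ → z; TY → y; X → y; Y → z; S → Y TX; X → S X0; X0 → Y TZ; X → TZ X1; X1 → TY X2; X2 → TX TX; Y → X TX; Y → TX TZ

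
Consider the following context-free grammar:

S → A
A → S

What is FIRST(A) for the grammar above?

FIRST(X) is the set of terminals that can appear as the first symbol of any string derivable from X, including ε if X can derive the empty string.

We compute FIRST(A) using the standard algorithm.
FIRST(A) = {}
FIRST(S) = {}
Therefore, FIRST(A) = {}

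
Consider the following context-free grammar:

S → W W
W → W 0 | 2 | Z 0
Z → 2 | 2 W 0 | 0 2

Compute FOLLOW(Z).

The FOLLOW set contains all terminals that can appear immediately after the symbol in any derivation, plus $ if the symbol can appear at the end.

We compute FOLLOW(Z) using the standard algorithm.
FOLLOW(S) starts with {$}.
FIRST(S) = {0, 2}
FIRST(W) = {0, 2}
FIRST(Z) = {0, 2}
FOLLOW(S) = {$}
FOLLOW(W) = {$, 0, 2}
FOLLOW(Z) = {0}
Therefore, FOLLOW(Z) = {0}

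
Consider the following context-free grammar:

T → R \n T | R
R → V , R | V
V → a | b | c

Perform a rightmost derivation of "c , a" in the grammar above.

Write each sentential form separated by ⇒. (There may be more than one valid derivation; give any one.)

T ⇒ R ⇒ V , R ⇒ V , V ⇒ V , a ⇒ c , a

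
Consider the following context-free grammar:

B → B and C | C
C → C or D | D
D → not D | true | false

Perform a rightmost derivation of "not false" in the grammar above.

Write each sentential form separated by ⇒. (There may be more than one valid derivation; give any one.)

B ⇒ C ⇒ D ⇒ not D ⇒ not false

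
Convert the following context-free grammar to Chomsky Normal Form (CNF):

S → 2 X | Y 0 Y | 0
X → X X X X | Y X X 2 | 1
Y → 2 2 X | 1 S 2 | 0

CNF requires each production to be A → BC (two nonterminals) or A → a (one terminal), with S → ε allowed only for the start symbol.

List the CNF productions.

T2 → 2; T0 → 0; S → 0; X → 1; T1 → 1; Y → 0; S → T2 X; S → Y X0; X0 → T0 Y; X → X X1; X1 → X X2; X2 → X X; X → Y X3; X3 → X X4; X4 → X T2; Y → T2 X5; X5 → T2 X; Y → T1 X6; X6 → S T2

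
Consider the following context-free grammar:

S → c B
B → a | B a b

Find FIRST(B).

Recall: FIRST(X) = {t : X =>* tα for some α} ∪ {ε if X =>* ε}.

We compute FIRST(B) using the standard algorithm.
FIRST(B) = {a}
FIRST(S) = {c}
Therefore, FIRST(B) = {a}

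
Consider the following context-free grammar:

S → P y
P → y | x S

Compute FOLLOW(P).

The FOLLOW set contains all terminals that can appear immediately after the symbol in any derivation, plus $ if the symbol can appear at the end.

We compute FOLLOW(P) using the standard algorithm.
FOLLOW(S) starts with {$}.
FIRST(P) = {x, y}
FIRST(S) = {x, y}
FOLLOW(P) = {y}
FOLLOW(S) = {$, y}
Therefore, FOLLOW(P) = {y}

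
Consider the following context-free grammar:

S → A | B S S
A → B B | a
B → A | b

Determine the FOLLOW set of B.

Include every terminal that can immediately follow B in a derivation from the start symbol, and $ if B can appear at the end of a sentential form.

We compute FOLLOW(B) using the standard algorithm.
FOLLOW(S) starts with {$}.
FIRST(A) = {a, b}
FIRST(B) = {a, b}
FIRST(S) = {a, b}
FOLLOW(A) = {$, a, b}
FOLLOW(B) = {$, a, b}
FOLLOW(S) = {$, a, b}
Therefore, FOLLOW(B) = {$, a, b}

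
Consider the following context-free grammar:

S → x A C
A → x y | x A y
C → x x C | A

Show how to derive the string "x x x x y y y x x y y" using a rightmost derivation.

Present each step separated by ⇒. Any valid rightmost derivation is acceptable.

S ⇒ x A C ⇒ x A A ⇒ x A x A y ⇒ x A x x y y ⇒ x x A y x x y y ⇒ x x x A y y x x y y ⇒ x x x x y y y x x y y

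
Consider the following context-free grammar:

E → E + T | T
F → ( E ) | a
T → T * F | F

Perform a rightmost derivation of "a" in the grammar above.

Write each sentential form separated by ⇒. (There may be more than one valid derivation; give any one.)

E ⇒ T ⇒ F ⇒ a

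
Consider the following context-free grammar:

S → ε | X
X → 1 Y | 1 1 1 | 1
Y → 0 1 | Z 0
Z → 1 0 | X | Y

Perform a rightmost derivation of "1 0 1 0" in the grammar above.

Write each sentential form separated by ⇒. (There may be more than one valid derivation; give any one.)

S ⇒ X ⇒ 1 Y ⇒ 1 Z 0 ⇒ 1 Y 0 ⇒ 1 0 1 0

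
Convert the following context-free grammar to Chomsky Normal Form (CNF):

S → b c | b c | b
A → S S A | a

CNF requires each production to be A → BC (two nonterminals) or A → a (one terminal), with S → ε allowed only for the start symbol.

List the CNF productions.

TB → b; TC → c; S → b; A → a; S → TB TC; S → TB TC; A → S X0; X0 → S A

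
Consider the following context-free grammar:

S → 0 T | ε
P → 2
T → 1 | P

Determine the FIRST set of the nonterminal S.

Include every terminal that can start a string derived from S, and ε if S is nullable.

We compute FIRST(S) using the standard algorithm.
FIRST(P) = {2}
FIRST(S) = {0, ε}
FIRST(T) = {1, 2}
Therefore, FIRST(S) = {0, ε}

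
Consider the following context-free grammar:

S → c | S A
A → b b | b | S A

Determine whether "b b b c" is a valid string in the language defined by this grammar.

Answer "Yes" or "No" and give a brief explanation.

No - no valid derivation exists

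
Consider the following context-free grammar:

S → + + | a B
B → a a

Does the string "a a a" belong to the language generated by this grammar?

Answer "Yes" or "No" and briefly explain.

Yes - a valid derivation exists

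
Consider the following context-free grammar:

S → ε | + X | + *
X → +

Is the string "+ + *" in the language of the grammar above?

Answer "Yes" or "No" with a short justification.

No - no valid derivation exists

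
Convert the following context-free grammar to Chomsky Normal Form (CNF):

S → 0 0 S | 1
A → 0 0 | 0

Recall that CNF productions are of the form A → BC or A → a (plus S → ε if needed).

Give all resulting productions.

T0 → 0; S → 1; A → 0; S → T0 X0; X0 → T0 S; A → T0 T0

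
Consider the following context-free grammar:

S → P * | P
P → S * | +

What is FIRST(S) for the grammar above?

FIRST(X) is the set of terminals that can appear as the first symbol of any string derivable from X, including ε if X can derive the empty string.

We compute FIRST(S) using the standard algorithm.
FIRST(P) = {+}
FIRST(S) = {+}
Therefore, FIRST(S) = {+}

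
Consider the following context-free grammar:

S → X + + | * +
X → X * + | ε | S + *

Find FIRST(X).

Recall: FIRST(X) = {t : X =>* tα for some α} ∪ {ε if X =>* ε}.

We compute FIRST(X) using the standard algorithm.
FIRST(S) = {*, +}
FIRST(X) = {*, +, ε}
Therefore, FIRST(X) = {*, +, ε}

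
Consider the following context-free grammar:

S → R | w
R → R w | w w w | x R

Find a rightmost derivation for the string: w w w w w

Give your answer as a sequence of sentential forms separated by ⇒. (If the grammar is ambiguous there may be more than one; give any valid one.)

S ⇒ R ⇒ R w ⇒ R w w ⇒ w w w w w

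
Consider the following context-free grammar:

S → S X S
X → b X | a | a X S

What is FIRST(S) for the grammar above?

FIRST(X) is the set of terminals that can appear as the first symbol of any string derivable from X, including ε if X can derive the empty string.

We compute FIRST(S) using the standard algorithm.
FIRST(S) = {}
FIRST(X) = {a, b}
Therefore, FIRST(S) = {}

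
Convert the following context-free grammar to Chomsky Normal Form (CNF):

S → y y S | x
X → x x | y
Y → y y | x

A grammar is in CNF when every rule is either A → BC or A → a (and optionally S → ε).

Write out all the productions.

TY → y; S → x; TX → x; X → y; Y → x; S → TY X0; X0 → TY S; X → TX TX; Y → TY TY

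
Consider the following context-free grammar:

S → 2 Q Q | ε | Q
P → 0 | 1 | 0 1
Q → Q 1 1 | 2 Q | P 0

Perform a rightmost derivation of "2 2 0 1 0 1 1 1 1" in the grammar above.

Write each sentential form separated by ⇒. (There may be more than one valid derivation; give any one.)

S ⇒ Q ⇒ Q 1 1 ⇒ Q 1 1 1 1 ⇒ 2 Q 1 1 1 1 ⇒ 2 2 Q 1 1 1 1 ⇒ 2 2 P 0 1 1 1 1 ⇒ 2 2 0 1 0 1 1 1 1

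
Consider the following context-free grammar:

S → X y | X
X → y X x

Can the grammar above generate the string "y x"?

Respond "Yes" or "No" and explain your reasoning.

No - no valid derivation exists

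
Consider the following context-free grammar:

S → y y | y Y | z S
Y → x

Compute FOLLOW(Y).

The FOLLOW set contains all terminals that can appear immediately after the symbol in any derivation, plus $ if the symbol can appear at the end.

We compute FOLLOW(Y) using the standard algorithm.
FOLLOW(S) starts with {$}.
FIRST(S) = {y, z}
FIRST(Y) = {x}
FOLLOW(S) = {$}
FOLLOW(Y) = {$}
Therefore, FOLLOW(Y) = {$}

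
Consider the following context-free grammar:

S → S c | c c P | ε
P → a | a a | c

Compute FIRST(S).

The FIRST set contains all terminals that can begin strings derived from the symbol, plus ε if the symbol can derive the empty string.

We compute FIRST(S) using the standard algorithm.
FIRST(P) = {a, c}
FIRST(S) = {c, ε}
Therefore, FIRST(S) = {c, ε}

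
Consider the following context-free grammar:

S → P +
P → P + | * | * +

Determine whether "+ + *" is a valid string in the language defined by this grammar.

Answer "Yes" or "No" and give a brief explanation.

No - no valid derivation exists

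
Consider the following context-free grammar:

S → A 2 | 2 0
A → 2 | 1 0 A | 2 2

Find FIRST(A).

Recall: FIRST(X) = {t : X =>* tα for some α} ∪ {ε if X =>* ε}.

We compute FIRST(A) using the standard algorithm.
FIRST(A) = {1, 2}
FIRST(S) = {1, 2}
Therefore, FIRST(A) = {1, 2}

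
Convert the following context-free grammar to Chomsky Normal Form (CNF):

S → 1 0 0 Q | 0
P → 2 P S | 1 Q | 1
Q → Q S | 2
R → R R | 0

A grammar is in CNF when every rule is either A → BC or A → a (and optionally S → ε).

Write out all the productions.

T1 → 1; T0 → 0; S → 0; T2 → 2; P → 1; Q → 2; R → 0; S → T1 X0; X0 → T0 X1; X1 → T0 Q; P → T2 X2; X2 → P S; P → T1 Q; Q → Q S; R → R R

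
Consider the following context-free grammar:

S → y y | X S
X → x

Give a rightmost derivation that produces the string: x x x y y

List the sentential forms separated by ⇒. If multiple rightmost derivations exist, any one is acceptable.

S ⇒ X S ⇒ X X S ⇒ X X X S ⇒ X X X y y ⇒ X X x y y ⇒ X x x y y ⇒ x x x y y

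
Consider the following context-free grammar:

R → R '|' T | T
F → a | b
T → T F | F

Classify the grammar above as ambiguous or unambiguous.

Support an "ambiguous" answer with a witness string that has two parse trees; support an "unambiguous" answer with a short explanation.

Unambiguous - every string in the language has a unique parse tree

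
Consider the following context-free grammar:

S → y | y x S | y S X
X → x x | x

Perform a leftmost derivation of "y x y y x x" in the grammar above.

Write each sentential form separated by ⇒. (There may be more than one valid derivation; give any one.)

S ⇒ y x S ⇒ y x y S X ⇒ y x y y X ⇒ y x y y x x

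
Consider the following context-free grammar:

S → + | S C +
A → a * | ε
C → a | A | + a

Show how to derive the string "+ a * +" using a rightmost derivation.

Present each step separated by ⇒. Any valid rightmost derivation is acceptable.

S ⇒ S C + ⇒ S A + ⇒ S a * + ⇒ + a * +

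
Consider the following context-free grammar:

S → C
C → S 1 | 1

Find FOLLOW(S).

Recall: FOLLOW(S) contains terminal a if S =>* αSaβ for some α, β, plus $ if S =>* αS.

We compute FOLLOW(S) using the standard algorithm.
FOLLOW(S) starts with {$}.
FIRST(C) = {1}
FIRST(S) = {1}
FOLLOW(C) = {$, 1}
FOLLOW(S) = {$, 1}
Therefore, FOLLOW(S) = {$, 1}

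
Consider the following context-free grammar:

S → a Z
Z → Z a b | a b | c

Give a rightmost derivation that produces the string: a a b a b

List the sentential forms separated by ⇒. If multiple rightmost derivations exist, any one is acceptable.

S ⇒ a Z ⇒ a Z a b ⇒ a a b a b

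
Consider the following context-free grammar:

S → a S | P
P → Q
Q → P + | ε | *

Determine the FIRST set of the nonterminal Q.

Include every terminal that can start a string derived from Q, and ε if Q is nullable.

We compute FIRST(Q) using the standard algorithm.
FIRST(P) = {*, +, ε}
FIRST(Q) = {*, +, ε}
FIRST(S) = {*, +, a, ε}
Therefore, FIRST(Q) = {*, +, ε}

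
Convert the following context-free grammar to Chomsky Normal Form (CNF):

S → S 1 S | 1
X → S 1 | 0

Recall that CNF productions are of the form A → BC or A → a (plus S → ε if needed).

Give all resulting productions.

T1 → 1; S → 1; X → 0; S → S X0; X0 → T1 S; X → S T1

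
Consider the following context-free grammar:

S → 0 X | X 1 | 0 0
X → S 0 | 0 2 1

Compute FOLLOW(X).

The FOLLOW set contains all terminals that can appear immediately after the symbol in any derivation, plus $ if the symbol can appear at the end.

We compute FOLLOW(X) using the standard algorithm.
FOLLOW(S) starts with {$}.
FIRST(S) = {0}
FIRST(X) = {0}
FOLLOW(S) = {$, 0}
FOLLOW(X) = {$, 0, 1}
Therefore, FOLLOW(X) = {$, 0, 1}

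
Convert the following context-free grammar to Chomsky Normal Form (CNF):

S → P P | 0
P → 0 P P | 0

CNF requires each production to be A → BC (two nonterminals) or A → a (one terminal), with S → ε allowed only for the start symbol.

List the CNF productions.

S → 0; T0 → 0; P → 0; S → P P; P → T0 X0; X0 → P P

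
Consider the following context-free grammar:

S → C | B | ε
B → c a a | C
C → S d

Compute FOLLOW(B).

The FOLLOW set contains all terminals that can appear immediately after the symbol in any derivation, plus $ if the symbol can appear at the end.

We compute FOLLOW(B) using the standard algorithm.
FOLLOW(S) starts with {$}.
FIRST(B) = {c, d}
FIRST(C) = {c, d}
FIRST(S) = {c, d, ε}
FOLLOW(B) = {$, d}
FOLLOW(C) = {$, d}
FOLLOW(S) = {$, d}
Therefore, FOLLOW(B) = {$, d}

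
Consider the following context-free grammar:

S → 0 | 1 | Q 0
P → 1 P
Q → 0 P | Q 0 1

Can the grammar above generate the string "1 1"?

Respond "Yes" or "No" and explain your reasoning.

No - no valid derivation exists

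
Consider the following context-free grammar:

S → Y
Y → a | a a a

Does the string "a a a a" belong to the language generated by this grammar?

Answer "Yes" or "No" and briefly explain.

No - no valid derivation exists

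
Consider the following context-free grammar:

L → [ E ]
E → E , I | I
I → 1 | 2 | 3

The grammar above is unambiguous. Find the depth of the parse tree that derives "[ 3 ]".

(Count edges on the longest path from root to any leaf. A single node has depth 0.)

3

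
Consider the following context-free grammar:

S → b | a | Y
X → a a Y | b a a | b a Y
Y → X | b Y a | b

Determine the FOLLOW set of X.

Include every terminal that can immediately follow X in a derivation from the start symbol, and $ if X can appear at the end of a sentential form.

We compute FOLLOW(X) using the standard algorithm.
FOLLOW(S) starts with {$}.
FIRST(S) = {a, b}
FIRST(X) = {a, b}
FIRST(Y) = {a, b}
FOLLOW(S) = {$}
FOLLOW(X) = {$, a}
FOLLOW(Y) = {$, a}
Therefore, FOLLOW(X) = {$, a}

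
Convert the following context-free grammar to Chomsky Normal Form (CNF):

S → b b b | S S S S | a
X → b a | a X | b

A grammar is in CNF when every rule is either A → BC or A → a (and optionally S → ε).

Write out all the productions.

TB → b; S → a; TA → a; X → b; S → TB X0; X0 → TB TB; S → S X1; X1 → S X2; X2 → S S; X → TB TA; X → TA X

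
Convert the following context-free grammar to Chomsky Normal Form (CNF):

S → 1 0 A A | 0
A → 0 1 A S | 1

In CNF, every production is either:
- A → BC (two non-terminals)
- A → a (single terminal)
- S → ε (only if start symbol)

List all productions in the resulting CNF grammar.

T1 → 1; T0 → 0; S → 0; A → 1; S → T1 X0; X0 → T0 X1; X1 → A A; A → T0 X2; X2 → T1 X3; X3 → A S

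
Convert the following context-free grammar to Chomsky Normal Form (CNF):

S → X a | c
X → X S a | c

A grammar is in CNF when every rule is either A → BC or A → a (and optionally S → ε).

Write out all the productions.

TA → a; S → c; X → c; S → X TA; X → X X0; X0 → S TA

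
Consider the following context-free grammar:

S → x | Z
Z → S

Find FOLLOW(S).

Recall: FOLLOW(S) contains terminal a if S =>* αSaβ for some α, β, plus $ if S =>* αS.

We compute FOLLOW(S) using the standard algorithm.
FOLLOW(S) starts with {$}.
FIRST(S) = {x}
FIRST(Z) = {x}
FOLLOW(S) = {$}
FOLLOW(Z) = {$}
Therefore, FOLLOW(S) = {$}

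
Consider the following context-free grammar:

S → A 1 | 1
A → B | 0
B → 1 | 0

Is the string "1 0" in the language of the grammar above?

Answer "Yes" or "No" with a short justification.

No - no valid derivation exists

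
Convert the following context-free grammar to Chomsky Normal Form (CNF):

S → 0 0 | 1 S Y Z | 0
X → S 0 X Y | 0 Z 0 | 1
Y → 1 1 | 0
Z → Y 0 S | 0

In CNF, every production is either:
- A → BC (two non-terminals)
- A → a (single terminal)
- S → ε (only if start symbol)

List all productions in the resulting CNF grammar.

T0 → 0; T1 → 1; S → 0; X → 1; Y → 0; Z → 0; S → T0 T0; S → T1 X0; X0 → S X1; X1 → Y Z; X → S X2; X2 → T0 X3; X3 → X Y; X → T0 X4; X4 → Z T0; Y → T1 T1; Z → Y X5; X5 → T0 S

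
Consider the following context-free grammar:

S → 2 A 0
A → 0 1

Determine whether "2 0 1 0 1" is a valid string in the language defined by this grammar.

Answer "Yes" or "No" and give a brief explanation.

No - no valid derivation exists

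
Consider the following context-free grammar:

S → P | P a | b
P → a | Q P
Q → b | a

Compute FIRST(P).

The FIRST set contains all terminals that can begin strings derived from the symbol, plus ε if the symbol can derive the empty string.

We compute FIRST(P) using the standard algorithm.
FIRST(P) = {a, b}
FIRST(Q) = {a, b}
FIRST(S) = {a, b}
Therefore, FIRST(P) = {a, b}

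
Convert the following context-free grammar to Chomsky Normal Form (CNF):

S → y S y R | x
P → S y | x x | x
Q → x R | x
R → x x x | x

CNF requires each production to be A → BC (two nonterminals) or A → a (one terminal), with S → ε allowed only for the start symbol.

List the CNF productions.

TY → y; S → x; TX → x; P → x; Q → x; R → x; S → TY X0; X0 → S X1; X1 → TY R; P → S TY; P → TX TX; Q → TX R; R → TX X2; X2 → TX TX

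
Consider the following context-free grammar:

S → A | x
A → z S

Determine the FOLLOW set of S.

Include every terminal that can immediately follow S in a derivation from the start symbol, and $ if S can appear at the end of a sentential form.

We compute FOLLOW(S) using the standard algorithm.
FOLLOW(S) starts with {$}.
FIRST(A) = {z}
FIRST(S) = {x, z}
FOLLOW(A) = {$}
FOLLOW(S) = {$}
Therefore, FOLLOW(S) = {$}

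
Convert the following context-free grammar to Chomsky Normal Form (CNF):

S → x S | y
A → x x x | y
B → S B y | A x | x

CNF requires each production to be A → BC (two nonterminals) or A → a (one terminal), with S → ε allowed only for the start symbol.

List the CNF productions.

TX → x; S → y; A → y; TY → y; B → x; S → TX S; A → TX X0; X0 → TX TX; B → S X1; X1 → B TY; B → A TX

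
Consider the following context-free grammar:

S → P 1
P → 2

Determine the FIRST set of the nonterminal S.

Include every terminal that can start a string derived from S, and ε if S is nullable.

We compute FIRST(S) using the standard algorithm.
FIRST(P) = {2}
FIRST(S) = {2}
Therefore, FIRST(S) = {2}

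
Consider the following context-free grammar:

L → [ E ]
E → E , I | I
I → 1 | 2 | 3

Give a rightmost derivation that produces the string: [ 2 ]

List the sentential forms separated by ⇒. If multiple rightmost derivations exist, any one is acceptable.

L ⇒ [ E ] ⇒ [ I ] ⇒ [ 2 ]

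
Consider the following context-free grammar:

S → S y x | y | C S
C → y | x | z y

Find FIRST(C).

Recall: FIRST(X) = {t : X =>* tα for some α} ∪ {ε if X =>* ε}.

We compute FIRST(C) using the standard algorithm.
FIRST(C) = {x, y, z}
FIRST(S) = {x, y, z}
Therefore, FIRST(C) = {x, y, z}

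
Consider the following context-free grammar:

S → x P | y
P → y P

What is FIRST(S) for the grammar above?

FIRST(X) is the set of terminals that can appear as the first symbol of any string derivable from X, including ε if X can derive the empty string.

We compute FIRST(S) using the standard algorithm.
FIRST(P) = {y}
FIRST(S) = {x, y}
Therefore, FIRST(S) = {x, y}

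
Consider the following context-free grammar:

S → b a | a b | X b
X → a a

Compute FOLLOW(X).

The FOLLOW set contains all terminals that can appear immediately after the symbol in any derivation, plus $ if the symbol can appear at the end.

We compute FOLLOW(X) using the standard algorithm.
FOLLOW(S) starts with {$}.
FIRST(S) = {a, b}
FIRST(X) = {a}
FOLLOW(S) = {$}
FOLLOW(X) = {b}
Therefore, FOLLOW(X) = {b}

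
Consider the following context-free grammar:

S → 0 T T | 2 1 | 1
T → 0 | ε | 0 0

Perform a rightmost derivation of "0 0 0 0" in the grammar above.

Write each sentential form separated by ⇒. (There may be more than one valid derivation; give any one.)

S ⇒ 0 T T ⇒ 0 T 0 ⇒ 0 0 0 0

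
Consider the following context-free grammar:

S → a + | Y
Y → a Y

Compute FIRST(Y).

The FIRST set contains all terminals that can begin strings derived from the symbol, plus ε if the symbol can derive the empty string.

We compute FIRST(Y) using the standard algorithm.
FIRST(S) = {a}
FIRST(Y) = {a}
Therefore, FIRST(Y) = {a}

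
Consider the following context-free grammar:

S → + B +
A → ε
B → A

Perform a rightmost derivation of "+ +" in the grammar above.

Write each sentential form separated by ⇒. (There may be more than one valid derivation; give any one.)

S ⇒ + B + ⇒ + A + ⇒ + +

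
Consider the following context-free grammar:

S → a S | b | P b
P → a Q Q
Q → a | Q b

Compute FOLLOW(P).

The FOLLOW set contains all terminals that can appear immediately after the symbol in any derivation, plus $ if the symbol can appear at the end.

We compute FOLLOW(P) using the standard algorithm.
FOLLOW(S) starts with {$}.
FIRST(P) = {a}
FIRST(Q) = {a}
FIRST(S) = {a, b}
FOLLOW(P) = {b}
FOLLOW(Q) = {a, b}
FOLLOW(S) = {$}
Therefore, FOLLOW(P) = {b}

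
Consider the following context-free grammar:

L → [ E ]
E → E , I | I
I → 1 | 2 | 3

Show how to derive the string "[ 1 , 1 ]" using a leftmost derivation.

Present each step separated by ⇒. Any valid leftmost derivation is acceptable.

L ⇒ [ E ] ⇒ [ E , I ] ⇒ [ I , I ] ⇒ [ 1 , I ] ⇒ [ 1 , 1 ]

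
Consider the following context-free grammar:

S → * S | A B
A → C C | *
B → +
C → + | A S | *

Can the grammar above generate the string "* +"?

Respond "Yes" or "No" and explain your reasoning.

Yes - a valid derivation exists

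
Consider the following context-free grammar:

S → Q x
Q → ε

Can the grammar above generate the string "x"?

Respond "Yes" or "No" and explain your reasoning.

Yes - a valid derivation exists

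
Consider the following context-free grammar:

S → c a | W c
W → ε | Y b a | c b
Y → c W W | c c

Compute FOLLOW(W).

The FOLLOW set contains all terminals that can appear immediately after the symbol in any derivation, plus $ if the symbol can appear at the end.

We compute FOLLOW(W) using the standard algorithm.
FOLLOW(S) starts with {$}.
FIRST(S) = {c}
FIRST(W) = {c, ε}
FIRST(Y) = {c}
FOLLOW(S) = {$}
FOLLOW(W) = {b, c}
FOLLOW(Y) = {b}
Therefore, FOLLOW(W) = {b, c}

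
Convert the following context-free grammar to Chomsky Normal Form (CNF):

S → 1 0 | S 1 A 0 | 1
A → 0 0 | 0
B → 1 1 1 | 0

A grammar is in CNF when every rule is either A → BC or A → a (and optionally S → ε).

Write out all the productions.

T1 → 1; T0 → 0; S → 1; A → 0; B → 0; S → T1 T0; S → S X0; X0 → T1 X1; X1 → A T0; A → T0 T0; B → T1 X2; X2 → T1 T1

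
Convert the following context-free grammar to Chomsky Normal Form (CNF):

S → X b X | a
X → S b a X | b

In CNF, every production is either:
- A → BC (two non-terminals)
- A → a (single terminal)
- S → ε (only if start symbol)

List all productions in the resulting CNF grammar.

TB → b; S → a; TA → a; X → b; S → X X0; X0 → TB X; X → S X1; X1 → TB X2; X2 → TA X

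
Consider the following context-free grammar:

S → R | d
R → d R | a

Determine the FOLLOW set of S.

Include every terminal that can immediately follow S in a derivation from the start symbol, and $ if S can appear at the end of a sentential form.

We compute FOLLOW(S) using the standard algorithm.
FOLLOW(S) starts with {$}.
FIRST(R) = {a, d}
FIRST(S) = {a, d}
FOLLOW(R) = {$}
FOLLOW(S) = {$}
Therefore, FOLLOW(S) = {$}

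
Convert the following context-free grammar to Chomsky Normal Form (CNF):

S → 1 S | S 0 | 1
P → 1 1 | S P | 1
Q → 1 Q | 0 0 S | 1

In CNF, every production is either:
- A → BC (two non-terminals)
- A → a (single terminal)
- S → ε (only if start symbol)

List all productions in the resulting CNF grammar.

T1 → 1; T0 → 0; S → 1; P → 1; Q → 1; S → T1 S; S → S T0; P → T1 T1; P → S P; Q → T1 Q; Q → T0 X0; X0 → T0 S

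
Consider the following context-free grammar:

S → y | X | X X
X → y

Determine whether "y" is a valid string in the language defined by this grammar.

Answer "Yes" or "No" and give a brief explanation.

Yes - a valid derivation exists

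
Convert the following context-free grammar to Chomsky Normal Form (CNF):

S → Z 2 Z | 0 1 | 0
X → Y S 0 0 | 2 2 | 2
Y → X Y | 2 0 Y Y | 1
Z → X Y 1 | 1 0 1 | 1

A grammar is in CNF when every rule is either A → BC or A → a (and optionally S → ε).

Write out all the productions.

T2 → 2; T0 → 0; T1 → 1; S → 0; X → 2; Y → 1; Z → 1; S → Z X0; X0 → T2 Z; S → T0 T1; X → Y X1; X1 → S X2; X2 → T0 T0; X → T2 T2; Y → X Y; Y → T2 X3; X3 → T0 X4; X4 → Y Y; Z → X X5; X5 → Y T1; Z → T1 X6; X6 → T0 T1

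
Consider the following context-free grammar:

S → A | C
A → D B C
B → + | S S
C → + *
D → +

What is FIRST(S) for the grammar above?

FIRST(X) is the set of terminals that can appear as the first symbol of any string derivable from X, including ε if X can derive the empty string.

We compute FIRST(S) using the standard algorithm.
FIRST(A) = {+}
FIRST(B) = {+}
FIRST(C) = {+}
FIRST(D) = {+}
FIRST(S) = {+}
Therefore, FIRST(S) = {+}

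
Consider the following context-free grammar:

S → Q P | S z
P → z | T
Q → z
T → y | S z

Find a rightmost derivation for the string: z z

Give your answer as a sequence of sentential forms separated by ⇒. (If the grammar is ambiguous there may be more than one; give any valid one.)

S ⇒ Q P ⇒ Q z ⇒ z z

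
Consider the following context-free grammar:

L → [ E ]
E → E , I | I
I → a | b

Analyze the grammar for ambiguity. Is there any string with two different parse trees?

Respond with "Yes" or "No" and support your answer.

No - the grammar is unambiguous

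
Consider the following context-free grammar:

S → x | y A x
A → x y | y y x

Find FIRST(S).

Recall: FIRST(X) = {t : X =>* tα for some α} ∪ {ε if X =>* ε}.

We compute FIRST(S) using the standard algorithm.
FIRST(A) = {x, y}
FIRST(S) = {x, y}
Therefore, FIRST(S) = {x, y}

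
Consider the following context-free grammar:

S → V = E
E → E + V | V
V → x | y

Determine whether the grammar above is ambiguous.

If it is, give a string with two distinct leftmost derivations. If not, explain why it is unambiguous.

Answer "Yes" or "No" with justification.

No - the grammar is unambiguous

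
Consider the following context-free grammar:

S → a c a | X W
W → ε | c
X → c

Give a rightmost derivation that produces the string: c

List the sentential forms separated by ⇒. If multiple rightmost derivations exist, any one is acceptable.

S ⇒ X W ⇒ X ⇒ c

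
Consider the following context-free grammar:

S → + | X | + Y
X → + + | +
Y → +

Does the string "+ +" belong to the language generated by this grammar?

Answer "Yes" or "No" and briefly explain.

Yes - a valid derivation exists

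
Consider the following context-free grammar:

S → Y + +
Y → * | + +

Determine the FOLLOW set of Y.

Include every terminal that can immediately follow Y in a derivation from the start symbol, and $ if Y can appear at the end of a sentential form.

We compute FOLLOW(Y) using the standard algorithm.
FOLLOW(S) starts with {$}.
FIRST(S) = {*, +}
FIRST(Y) = {*, +}
FOLLOW(S) = {$}
FOLLOW(Y) = {+}
Therefore, FOLLOW(Y) = {+}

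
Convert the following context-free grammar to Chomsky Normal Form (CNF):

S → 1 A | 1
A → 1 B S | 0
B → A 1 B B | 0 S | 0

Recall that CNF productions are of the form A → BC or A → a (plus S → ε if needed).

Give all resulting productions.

T1 → 1; S → 1; A → 0; T0 → 0; B → 0; S → T1 A; A → T1 X0; X0 → B S; B → A X1; X1 → T1 X2; X2 → B B; B → T0 S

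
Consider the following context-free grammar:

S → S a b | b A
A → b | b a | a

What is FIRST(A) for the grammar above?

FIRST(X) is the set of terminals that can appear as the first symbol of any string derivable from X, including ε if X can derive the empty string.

We compute FIRST(A) using the standard algorithm.
FIRST(A) = {a, b}
FIRST(S) = {b}
Therefore, FIRST(A) = {a, b}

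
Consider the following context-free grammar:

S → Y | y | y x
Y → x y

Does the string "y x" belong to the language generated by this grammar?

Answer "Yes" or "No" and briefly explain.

Yes - a valid derivation exists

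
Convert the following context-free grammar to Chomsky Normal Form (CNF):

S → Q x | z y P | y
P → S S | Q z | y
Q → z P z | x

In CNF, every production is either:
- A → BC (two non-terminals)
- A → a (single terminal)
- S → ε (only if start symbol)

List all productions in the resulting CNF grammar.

TX → x; TZ → z; TY → y; S → y; P → y; Q → x; S → Q TX; S → TZ X0; X0 → TY P; P → S S; P → Q TZ; Q → TZ X1; X1 → P TZ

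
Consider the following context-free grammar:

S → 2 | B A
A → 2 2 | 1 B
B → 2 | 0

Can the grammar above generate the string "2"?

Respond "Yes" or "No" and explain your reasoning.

Yes - a valid derivation exists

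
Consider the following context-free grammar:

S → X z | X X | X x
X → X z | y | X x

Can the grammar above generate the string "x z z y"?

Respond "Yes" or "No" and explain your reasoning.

No - no valid derivation exists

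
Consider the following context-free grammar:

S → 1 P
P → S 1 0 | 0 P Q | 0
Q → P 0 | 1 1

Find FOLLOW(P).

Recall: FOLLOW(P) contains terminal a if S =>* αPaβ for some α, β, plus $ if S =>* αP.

We compute FOLLOW(P) using the standard algorithm.
FOLLOW(S) starts with {$}.
FIRST(P) = {0, 1}
FIRST(Q) = {0, 1}
FIRST(S) = {1}
FOLLOW(P) = {$, 0, 1}
FOLLOW(Q) = {$, 0, 1}
FOLLOW(S) = {$, 1}
Therefore, FOLLOW(P) = {$, 0, 1}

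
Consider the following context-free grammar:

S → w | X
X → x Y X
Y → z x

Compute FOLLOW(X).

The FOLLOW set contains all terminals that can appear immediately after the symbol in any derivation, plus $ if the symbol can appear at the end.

We compute FOLLOW(X) using the standard algorithm.
FOLLOW(S) starts with {$}.
FIRST(S) = {w, x}
FIRST(X) = {x}
FIRST(Y) = {z}
FOLLOW(S) = {$}
FOLLOW(X) = {$}
FOLLOW(Y) = {x}
Therefore, FOLLOW(X) = {$}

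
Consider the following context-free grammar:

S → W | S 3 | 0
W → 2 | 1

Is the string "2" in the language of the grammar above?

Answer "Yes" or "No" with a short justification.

Yes - a valid derivation exists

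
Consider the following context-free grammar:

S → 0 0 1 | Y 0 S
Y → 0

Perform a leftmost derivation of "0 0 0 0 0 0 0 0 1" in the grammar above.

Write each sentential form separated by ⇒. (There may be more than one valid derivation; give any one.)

S ⇒ Y 0 S ⇒ 0 0 S ⇒ 0 0 Y 0 S ⇒ 0 0 0 0 S ⇒ 0 0 0 0 Y 0 S ⇒ 0 0 0 0 0 0 S ⇒ 0 0 0 0 0 0 0 0 1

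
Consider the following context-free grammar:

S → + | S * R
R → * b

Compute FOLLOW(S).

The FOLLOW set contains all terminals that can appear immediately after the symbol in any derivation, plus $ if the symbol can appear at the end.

We compute FOLLOW(S) using the standard algorithm.
FOLLOW(S) starts with {$}.
FIRST(R) = {*}
FIRST(S) = {+}
FOLLOW(R) = {$, *}
FOLLOW(S) = {$, *}
Therefore, FOLLOW(S) = {$, *}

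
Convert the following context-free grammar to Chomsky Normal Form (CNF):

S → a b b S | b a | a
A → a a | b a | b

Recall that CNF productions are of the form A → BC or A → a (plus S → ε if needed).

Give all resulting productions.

TA → a; TB → b; S → a; A → b; S → TA X0; X0 → TB X1; X1 → TB S; S → TB TA; A → TA TA; A → TB TA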